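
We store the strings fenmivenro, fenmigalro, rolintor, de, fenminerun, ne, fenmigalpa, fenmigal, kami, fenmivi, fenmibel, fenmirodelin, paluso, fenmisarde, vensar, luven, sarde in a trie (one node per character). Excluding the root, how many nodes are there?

Trace insertions, counting only characters that open a new branch:
  "fenmivenro" → 10 new (f, e, n, m, i, v, e, n, r, o)
  "fenmigalro" → prefix "fenmi" already present; 5 new (g, a, l, r, o)
  "rolintor" → 8 new (r, o, l, i, n, t, o, r)
  "de" → 2 new (d, e)
  "fenminerun" → prefix "fenmi" already present; 5 new (n, e, r, u, n)
  "ne" → 2 new (n, e)
  "fenmigalpa" → prefix "fenmigal" already present; 2 new (p, a)
  "fenmigal" → prefix "fenmigal" already present; 0 new (none)
  "kami" → 4 new (k, a, m, i)
  "fenmivi" → prefix "fenmiv" already present; 1 new (i)
  "fenmibel" → prefix "fenmi" already present; 3 new (b, e, l)
  "fenmirodelin" → prefix "fenmi" already present; 7 new (r, o, d, e, l, i, n)
  "paluso" → 6 new (p, a, l, u, s, o)
  "fenmisarde" → prefix "fenmi" already present; 5 new (s, a, r, d, e)
  "vensar" → 6 new (v, e, n, s, a, r)
  "luven" → 5 new (l, u, v, e, n)
  "sarde" → 5 new (s, a, r, d, e)
Total nodes = 10 + 5 + 8 + 2 + 5 + 2 + 2 + 0 + 4 + 1 + 3 + 7 + 6 + 5 + 6 + 5 + 5 = 76

76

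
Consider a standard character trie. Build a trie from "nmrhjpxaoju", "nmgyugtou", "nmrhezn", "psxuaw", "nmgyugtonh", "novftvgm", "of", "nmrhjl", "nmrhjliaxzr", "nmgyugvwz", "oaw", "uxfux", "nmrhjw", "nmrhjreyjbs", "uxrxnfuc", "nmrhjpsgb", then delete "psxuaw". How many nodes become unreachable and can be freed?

A node on "psxuaw"'s path can go only if nothing else ends at it or branches off below it.
No other word shares any prefix with "psxuaw", so all 6 of its nodes go.
Nodes removed: 6

6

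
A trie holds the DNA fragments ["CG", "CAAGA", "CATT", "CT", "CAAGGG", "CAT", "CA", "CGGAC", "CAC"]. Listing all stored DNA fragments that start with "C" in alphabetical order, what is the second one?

CAAGA

Words with prefix "C", in lexicographic order: "CA", "CAAGA", "CAAGGG", "CAC", "CAT", "CATT", "CG", "CGGAC", "CT"
The 2nd is CAAGA.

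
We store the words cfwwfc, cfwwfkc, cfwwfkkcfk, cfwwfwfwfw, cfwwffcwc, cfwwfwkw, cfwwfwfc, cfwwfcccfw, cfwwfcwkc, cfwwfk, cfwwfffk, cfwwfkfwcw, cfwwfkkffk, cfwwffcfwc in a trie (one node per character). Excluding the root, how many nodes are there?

43

Count nodes per top-level branch (shared prefixes stored once):
  'c'-branch (cfwwfc, cfwwfcccfw, cfwwfcwkc, cfwwffcfwc, cfwwffcwc, cfwwfffk, cfwwfk, cfwwfkc, cfwwfkfwcw, cfwwfkkcfk, cfwwfkkffk, cfwwfwfc, cfwwfwfwfw, cfwwfwkw): 43 nodes
Sum: 43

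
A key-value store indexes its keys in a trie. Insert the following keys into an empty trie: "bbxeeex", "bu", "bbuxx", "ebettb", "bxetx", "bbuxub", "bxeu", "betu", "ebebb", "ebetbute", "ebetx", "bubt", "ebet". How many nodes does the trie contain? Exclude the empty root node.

For each word, the new-node count is its length minus the longest prefix already in the trie:
  "bbxeeex" → 7 new (b, b, x, e, e, e, x)
  "bu" → prefix "b" already present; 1 new (u)
  "bbuxx" → prefix "bb" already present; 3 new (u, x, x)
  "ebettb" → 6 new (e, b, e, t, t, b)
  "bxetx" → prefix "b" already present; 4 new (x, e, t, x)
  "bbuxub" → prefix "bbux" already present; 2 new (u, b)
  "bxeu" → prefix "bxe" already present; 1 new (u)
  "betu" → prefix "b" already present; 3 new (e, t, u)
  "ebebb" → prefix "ebe" already present; 2 new (b, b)
  "ebetbute" → prefix "ebet" already present; 4 new (b, u, t, e)
  "ebetx" → prefix "ebet" already present; 1 new (x)
  "bubt" → prefix "bu" already present; 2 new (b, t)
  "ebet" → prefix "ebet" already present; 0 new (none)
Total nodes = 7 + 1 + 3 + 6 + 4 + 2 + 1 + 3 + 2 + 4 + 1 + 2 + 0 = 36

36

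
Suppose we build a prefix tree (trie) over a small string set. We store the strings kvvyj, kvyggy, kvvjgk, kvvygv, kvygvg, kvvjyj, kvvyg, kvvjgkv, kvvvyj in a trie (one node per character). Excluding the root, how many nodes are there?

22

Trie structure (* marks end of a word):
(root)
└─ k
   └─ v
      ├─ v
      │  ├─ j
      │  │  ├─ g
      │  │  │  └─ k *
      │  │  │     └─ v *
      │  │  └─ y
      │  │     └─ j *
      │  ├─ v
      │  │  └─ y
      │  │     └─ j *
      │  └─ y
      │     ├─ g *
      │     │  └─ v *
      │     └─ j *
      └─ y
         └─ g
            ├─ g
            │  └─ y *
            └─ v
               └─ g *
Counting every labelled node above: 22.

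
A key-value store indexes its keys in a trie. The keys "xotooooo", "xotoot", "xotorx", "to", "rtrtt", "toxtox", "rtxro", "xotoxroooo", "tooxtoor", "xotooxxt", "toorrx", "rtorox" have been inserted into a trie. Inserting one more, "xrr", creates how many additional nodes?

2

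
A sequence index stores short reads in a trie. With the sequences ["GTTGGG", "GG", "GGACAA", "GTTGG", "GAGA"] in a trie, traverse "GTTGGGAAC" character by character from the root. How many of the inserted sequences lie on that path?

Walk "GTTGGGAAC" from the root; an end-of-word marker is hit whenever a stored word is a prefix of "GTTGGGAAC".
Prefixes of the query that are stored words: "GTTGG", "GTTGGG"
Count: 2

2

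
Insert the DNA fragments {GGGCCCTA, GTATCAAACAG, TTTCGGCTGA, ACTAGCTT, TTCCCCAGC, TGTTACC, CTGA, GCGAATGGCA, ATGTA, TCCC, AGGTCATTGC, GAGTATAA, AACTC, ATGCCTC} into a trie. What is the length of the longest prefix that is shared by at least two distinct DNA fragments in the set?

3

Equivalently: take the maximum, over all pairs, of their longest common prefix length.
"ATGCCTC" and "ATGTA" agree on "ATG" (3 characters) before diverging; nothing deeper is shared.
Longest shared-prefix length: 3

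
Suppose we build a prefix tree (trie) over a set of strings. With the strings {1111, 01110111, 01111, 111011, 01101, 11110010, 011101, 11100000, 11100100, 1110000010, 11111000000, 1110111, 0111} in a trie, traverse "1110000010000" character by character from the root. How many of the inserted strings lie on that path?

Walk "1110000010000" from the root; an end-of-word marker is hit whenever a stored word is a prefix of "1110000010000".
Prefixes of the query that are stored words: "11100000", "1110000010"
Count: 2

2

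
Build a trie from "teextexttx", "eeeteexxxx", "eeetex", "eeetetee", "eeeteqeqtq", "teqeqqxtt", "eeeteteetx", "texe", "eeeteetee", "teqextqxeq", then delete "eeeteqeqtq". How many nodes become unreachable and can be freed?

After clearing the end-marker at "eeeteqeqtq", prune upward until reaching a node still needed by another word.
The suffix "qeqtq" (5 nodes) is used only by "eeeteqeqtq"; the node for "eeete" still has the child "e", so pruning stops there.
Nodes removed: 5

5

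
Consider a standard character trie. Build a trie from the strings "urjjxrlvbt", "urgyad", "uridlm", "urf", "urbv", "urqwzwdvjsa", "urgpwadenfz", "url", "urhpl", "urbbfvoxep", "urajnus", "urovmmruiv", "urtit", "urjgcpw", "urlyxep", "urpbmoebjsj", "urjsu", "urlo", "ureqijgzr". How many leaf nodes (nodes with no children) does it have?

18

A leaf is a node with no children — equivalently, the end of a word that is not a proper prefix of any other stored word.
Those words: "urajnus", "urbbfvoxep", "urbv", "ureqijgzr", "urf", "urgpwadenfz", "urgyad", "urhpl", "uridlm", "urjgcpw", "urjjxrlvbt", "urjsu", "urlo", "urlyxep", "urovmmruiv", "urpbmoebjsj", "urqwzwdvjsa", "urtit"
Leaf count: 18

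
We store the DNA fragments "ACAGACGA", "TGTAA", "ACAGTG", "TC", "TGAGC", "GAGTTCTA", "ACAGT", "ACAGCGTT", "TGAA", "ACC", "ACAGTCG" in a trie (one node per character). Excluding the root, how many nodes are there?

35

Insert word by word; a character creates a node only if that edge doesn't already exist:
  "ACAGACGA" → 8 new (A, C, A, G, A, C, G, A)
  "TGTAA" → 5 new (T, G, T, A, A)
  "ACAGTG" → prefix "ACAG" already present; 2 new (T, G)
  "TC" → prefix "T" already present; 1 new (C)
  "TGAGC" → prefix "TG" already present; 3 new (A, G, C)
  "GAGTTCTA" → 8 new (G, A, G, T, T, C, T, A)
  "ACAGT" → prefix "ACAGT" already present; 0 new (none)
  "ACAGCGTT" → prefix "ACAG" already present; 4 new (C, G, T, T)
  "TGAA" → prefix "TGA" already present; 1 new (A)
  "ACC" → prefix "AC" already present; 1 new (C)
  "ACAGTCG" → prefix "ACAGT" already present; 2 new (C, G)
Total nodes = 8 + 5 + 2 + 1 + 3 + 8 + 0 + 4 + 1 + 1 + 2 = 35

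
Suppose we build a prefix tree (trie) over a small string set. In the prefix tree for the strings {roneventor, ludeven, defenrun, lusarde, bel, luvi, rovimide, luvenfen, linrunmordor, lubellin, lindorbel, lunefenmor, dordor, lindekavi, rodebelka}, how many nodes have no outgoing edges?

A leaf is a node with no children — equivalently, the end of a word that is not a proper prefix of any other stored word.
Those words: "bel", "defenrun", "dordor", "lindekavi", "lindorbel", "linrunmordor", "lubellin", "ludeven", "lunefenmor", "lusarde", "luvenfen", "luvi", "rodebelka", "roneventor", "rovimide"
Leaf count: 15

15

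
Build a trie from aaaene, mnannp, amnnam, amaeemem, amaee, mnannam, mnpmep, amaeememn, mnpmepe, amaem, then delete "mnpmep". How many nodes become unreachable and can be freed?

Walk "mnpmep" from the leaf back toward the root, removing each node that no remaining word uses.
Every node on "mnpmep" is still needed (e.g. by "mnpmepe"), so nothing is freed.
Nodes removed: 0

0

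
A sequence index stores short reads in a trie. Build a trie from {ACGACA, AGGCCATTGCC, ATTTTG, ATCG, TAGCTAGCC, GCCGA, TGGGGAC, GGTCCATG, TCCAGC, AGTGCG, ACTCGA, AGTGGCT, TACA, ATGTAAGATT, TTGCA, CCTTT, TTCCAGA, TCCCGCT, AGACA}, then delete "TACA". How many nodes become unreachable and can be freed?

After clearing the end-marker at "TACA", prune upward until reaching a node still needed by another word.
The suffix "CA" (2 nodes) is used only by "TACA"; the node for "TA" still has the child "G", so pruning stops there.
Nodes removed: 2

2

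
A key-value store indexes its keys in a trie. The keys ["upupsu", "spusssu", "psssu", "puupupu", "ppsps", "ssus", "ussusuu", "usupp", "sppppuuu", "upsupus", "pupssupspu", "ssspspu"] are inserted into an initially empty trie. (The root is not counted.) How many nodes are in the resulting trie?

Count nodes per top-level branch (shared prefixes stored once):
  'p'-branch (ppsps, psssu, pupssupspu, puupupu): 23 nodes
  's'-branch (sppppuuu, spusssu, ssspspu, ssus): 21 nodes
  'u'-branch (upsupus, upupsu, ussusuu, usupp): 20 nodes
Sum: 64

64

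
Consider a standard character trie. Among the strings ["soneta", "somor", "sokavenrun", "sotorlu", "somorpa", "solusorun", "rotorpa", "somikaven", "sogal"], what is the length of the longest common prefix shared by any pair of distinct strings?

Look for the deepest trie node that still has at least two words in its subtree.
e.g. "somor" and "somorpa" share the prefix "somor" of length 5; no pair shares a longer one.
Longest shared-prefix length: 5

5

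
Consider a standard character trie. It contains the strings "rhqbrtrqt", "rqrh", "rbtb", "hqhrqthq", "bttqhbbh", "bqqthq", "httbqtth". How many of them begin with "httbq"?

Traverse to the node for "httbq", then collect every word in that subtree.
Words under "httbq": httbqtth
Count: 1

1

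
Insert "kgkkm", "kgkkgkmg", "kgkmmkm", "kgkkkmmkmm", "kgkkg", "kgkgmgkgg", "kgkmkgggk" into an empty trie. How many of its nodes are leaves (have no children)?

6

Leaves are exactly the stored words that no other stored word extends.
Those words: "kgkgmgkgg", "kgkkgkmg", "kgkkkmmkmm", "kgkkm", "kgkmkgggk", "kgkmmkm"
Leaf count: 6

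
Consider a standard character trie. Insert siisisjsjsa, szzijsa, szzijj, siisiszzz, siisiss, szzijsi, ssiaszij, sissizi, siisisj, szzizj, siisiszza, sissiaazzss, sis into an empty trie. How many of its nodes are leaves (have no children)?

Leaves are exactly the stored words that no other stored word extends.
Those words: "siisisjsjsa", "siisiss", "siisiszza", "siisiszzz", "sissiaazzss", "sissizi", "ssiaszij", "szzijj", "szzijsa", "szzijsi", "szzizj"
Leaf count: 11

11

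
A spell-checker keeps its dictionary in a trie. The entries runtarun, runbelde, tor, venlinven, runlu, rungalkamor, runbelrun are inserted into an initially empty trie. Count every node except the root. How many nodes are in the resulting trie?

Trace insertions, counting only characters that open a new branch:
  "runtarun" → 8 new (r, u, n, t, a, r, u, n)
  "runbelde" → prefix "run" already present; 5 new (b, e, l, d, e)
  "tor" → 3 new (t, o, r)
  "venlinven" → 9 new (v, e, n, l, i, n, v, e, n)
  "runlu" → prefix "run" already present; 2 new (l, u)
  "rungalkamor" → prefix "run" already present; 8 new (g, a, l, k, a, m, o, r)
  "runbelrun" → prefix "runbel" already present; 3 new (r, u, n)
Total nodes = 8 + 5 + 3 + 9 + 2 + 8 + 3 = 38

38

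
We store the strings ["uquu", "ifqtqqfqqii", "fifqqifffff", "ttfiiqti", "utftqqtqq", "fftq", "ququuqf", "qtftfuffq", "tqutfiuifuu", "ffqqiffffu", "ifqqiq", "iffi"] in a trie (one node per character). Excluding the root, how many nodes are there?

For each word, the new-node count is its length minus the longest prefix already in the trie:
  "uquu" → 4 new (u, q, u, u)
  "ifqtqqfqqii" → 11 new (i, f, q, t, q, q, f, q, q, i, i)
  "fifqqifffff" → 11 new (f, i, f, q, q, i, f, f, f, f, f)
  "ttfiiqti" → 8 new (t, t, f, i, i, q, t, i)
  "utftqqtqq" → prefix "u" already present; 8 new (t, f, t, q, q, t, q, q)
  "fftq" → prefix "f" already present; 3 new (f, t, q)
  "ququuqf" → 7 new (q, u, q, u, u, q, f)
  "qtftfuffq" → prefix "q" already present; 8 new (t, f, t, f, u, f, f, q)
  "tqutfiuifuu" → prefix "t" already present; 10 new (q, u, t, f, i, u, i, f, u, u)
  "ffqqiffffu" → prefix "ff" already present; 8 new (q, q, i, f, f, f, f, u)
  "ifqqiq" → prefix "ifq" already present; 3 new (q, i, q)
  "iffi" → prefix "if" already present; 2 new (f, i)
Total nodes = 4 + 11 + 11 + 8 + 8 + 3 + 7 + 8 + 10 + 8 + 3 + 2 = 83

83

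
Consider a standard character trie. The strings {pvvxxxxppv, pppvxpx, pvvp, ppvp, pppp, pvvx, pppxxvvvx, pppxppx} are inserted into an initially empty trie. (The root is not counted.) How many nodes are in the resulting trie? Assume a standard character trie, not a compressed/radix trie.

29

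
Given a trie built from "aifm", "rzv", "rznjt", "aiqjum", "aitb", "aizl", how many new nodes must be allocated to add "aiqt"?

"aiq" is already a path in the trie; the remaining "t" must be added.
So 4 − 3 = 1 new nodes.

1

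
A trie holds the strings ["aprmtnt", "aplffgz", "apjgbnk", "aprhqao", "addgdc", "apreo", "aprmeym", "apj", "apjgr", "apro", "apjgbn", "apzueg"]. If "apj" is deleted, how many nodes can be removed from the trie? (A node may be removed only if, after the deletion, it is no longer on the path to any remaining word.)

After clearing the end-marker at "apj", prune upward until reaching a node still needed by another word.
Every node on "apj" is still needed (e.g. by "apjgbnk"), so nothing is freed.
Nodes removed: 0

0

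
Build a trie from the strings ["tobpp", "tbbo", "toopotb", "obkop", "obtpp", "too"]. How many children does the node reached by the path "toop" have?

1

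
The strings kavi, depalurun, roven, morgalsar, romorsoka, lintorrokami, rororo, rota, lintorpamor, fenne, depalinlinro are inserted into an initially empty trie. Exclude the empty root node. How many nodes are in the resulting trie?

Trace insertions, counting only characters that open a new branch:
  "kavi" → 4 new (k, a, v, i)
  "depalurun" → 9 new (d, e, p, a, l, u, r, u, n)
  "roven" → 5 new (r, o, v, e, n)
  "morgalsar" → 9 new (m, o, r, g, a, l, s, a, r)
  "romorsoka" → prefix "ro" already present; 7 new (m, o, r, s, o, k, a)
  "lintorrokami" → 12 new (l, i, n, t, o, r, r, o, k, a, m, i)
  "rororo" → prefix "ro" already present; 4 new (r, o, r, o)
  "rota" → prefix "ro" already present; 2 new (t, a)
  "lintorpamor" → prefix "lintor" already present; 5 new (p, a, m, o, r)
  "fenne" → 5 new (f, e, n, n, e)
  "depalinlinro" → prefix "depal" already present; 7 new (i, n, l, i, n, r, o)
Total nodes = 4 + 9 + 5 + 9 + 7 + 12 + 4 + 2 + 5 + 5 + 7 = 69

69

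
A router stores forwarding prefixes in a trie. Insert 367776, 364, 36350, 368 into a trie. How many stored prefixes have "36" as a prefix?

4

Walk to "36"; the words in its subtree are exactly those with that prefix.
Words under "36": 36350, 364, 367776, 368
Count: 4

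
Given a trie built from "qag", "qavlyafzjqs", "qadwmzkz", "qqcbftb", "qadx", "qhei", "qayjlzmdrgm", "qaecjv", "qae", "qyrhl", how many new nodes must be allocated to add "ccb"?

Nothing in the trie begins with "c"; the whole of "ccb" is new.
3 − 0 = 3 new nodes.

3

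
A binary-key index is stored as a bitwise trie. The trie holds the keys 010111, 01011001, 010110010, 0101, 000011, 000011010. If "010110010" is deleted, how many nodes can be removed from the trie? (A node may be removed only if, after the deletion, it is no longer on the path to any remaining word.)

1

After clearing the end-marker at "010110010", prune upward until reaching a node still needed by another word.
The suffix "0" (1 node) is used only by "010110010"; "01011001" is itself a stored word, so pruning stops there.
Nodes removed: 1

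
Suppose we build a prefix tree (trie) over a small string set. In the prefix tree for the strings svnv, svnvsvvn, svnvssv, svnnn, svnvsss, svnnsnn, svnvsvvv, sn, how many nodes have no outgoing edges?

Leaves are exactly the stored words that no other stored word extends.
Those words: "sn", "svnnn", "svnnsnn", "svnvsss", "svnvssv", "svnvsvvn", "svnvsvvv"
Leaf count: 7

7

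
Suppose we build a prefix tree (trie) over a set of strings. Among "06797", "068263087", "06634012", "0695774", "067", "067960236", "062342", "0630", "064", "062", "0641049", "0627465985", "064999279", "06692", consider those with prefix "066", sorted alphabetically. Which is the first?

06634012

DFS of the "066" subtree visits, in order: "06634012", "06692"
Position 1: 06634012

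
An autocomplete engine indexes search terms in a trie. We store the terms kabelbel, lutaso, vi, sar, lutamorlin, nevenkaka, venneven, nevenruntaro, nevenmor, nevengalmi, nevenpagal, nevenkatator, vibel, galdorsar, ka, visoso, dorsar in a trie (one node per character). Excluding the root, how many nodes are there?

88

Insert word by word; a character creates a node only if that edge doesn't already exist:
  "kabelbel" → 8 new (k, a, b, e, l, b, e, l)
  "lutaso" → 6 new (l, u, t, a, s, o)
  "vi" → 2 new (v, i)
  "sar" → 3 new (s, a, r)
  "lutamorlin" → prefix "luta" already present; 6 new (m, o, r, l, i, n)
  "nevenkaka" → 9 new (n, e, v, e, n, k, a, k, a)
  "venneven" → prefix "v" already present; 7 new (e, n, n, e, v, e, n)
  "nevenruntaro" → prefix "neven" already present; 7 new (r, u, n, t, a, r, o)
  "nevenmor" → prefix "neven" already present; 3 new (m, o, r)
  "nevengalmi" → prefix "neven" already present; 5 new (g, a, l, m, i)
  "nevenpagal" → prefix "neven" already present; 5 new (p, a, g, a, l)
  "nevenkatator" → prefix "nevenka" already present; 5 new (t, a, t, o, r)
  "vibel" → prefix "vi" already present; 3 new (b, e, l)
  "galdorsar" → 9 new (g, a, l, d, o, r, s, a, r)
  "ka" → prefix "ka" already present; 0 new (none)
  "visoso" → prefix "vi" already present; 4 new (s, o, s, o)
  "dorsar" → 6 new (d, o, r, s, a, r)
Total nodes = 8 + 6 + 2 + 3 + 6 + 9 + 7 + 7 + 3 + 5 + 5 + 5 + 3 + 9 + 0 + 4 + 6 = 88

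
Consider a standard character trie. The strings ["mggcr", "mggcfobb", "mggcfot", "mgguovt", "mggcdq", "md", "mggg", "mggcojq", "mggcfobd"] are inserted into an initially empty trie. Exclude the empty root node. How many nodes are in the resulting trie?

Trace insertions, counting only characters that open a new branch:
  "mggcr" → 5 new (m, g, g, c, r)
  "mggcfobb" → prefix "mggc" already present; 4 new (f, o, b, b)
  "mggcfot" → prefix "mggcfo" already present; 1 new (t)
  "mgguovt" → prefix "mgg" already present; 4 new (u, o, v, t)
  "mggcdq" → prefix "mggc" already present; 2 new (d, q)
  "md" → prefix "m" already present; 1 new (d)
  "mggg" → prefix "mgg" already present; 1 new (g)
  "mggcojq" → prefix "mggc" already present; 3 new (o, j, q)
  "mggcfobd" → prefix "mggcfob" already present; 1 new (d)
Total nodes = 5 + 4 + 1 + 4 + 2 + 1 + 1 + 3 + 1 = 22

22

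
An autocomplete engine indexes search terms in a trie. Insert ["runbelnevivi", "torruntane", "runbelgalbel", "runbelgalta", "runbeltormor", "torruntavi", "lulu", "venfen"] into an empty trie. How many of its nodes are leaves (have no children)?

A leaf is a node with no children — equivalently, the end of a word that is not a proper prefix of any other stored word.
Those words: "lulu", "runbelgalbel", "runbelgalta", "runbelnevivi", "runbeltormor", "torruntane", "torruntavi", "venfen"
Leaf count: 8

8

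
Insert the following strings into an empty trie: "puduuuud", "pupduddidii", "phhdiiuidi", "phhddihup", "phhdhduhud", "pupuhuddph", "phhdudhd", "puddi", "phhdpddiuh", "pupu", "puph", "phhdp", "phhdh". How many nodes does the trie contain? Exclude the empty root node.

57

For each word, the new-node count is its length minus the longest prefix already in the trie:
  "puduuuud" → 8 new (p, u, d, u, u, u, u, d)
  "pupduddidii" → prefix "pu" already present; 9 new (p, d, u, d, d, i, d, i, i)
  "phhdiiuidi" → prefix "p" already present; 9 new (h, h, d, i, i, u, i, d, i)
  "phhddihup" → prefix "phhd" already present; 5 new (d, i, h, u, p)
  "phhdhduhud" → prefix "phhd" already present; 6 new (h, d, u, h, u, d)
  "pupuhuddph" → prefix "pup" already present; 7 new (u, h, u, d, d, p, h)
  "phhdudhd" → prefix "phhd" already present; 4 new (u, d, h, d)
  "puddi" → prefix "pud" already present; 2 new (d, i)
  "phhdpddiuh" → prefix "phhd" already present; 6 new (p, d, d, i, u, h)
  "pupu" → prefix "pupu" already present; 0 new (none)
  "puph" → prefix "pup" already present; 1 new (h)
  "phhdp" → prefix "phhdp" already present; 0 new (none)
  "phhdh" → prefix "phhdh" already present; 0 new (none)
Total nodes = 8 + 9 + 9 + 5 + 6 + 7 + 4 + 2 + 6 + 0 + 1 + 0 + 0 = 57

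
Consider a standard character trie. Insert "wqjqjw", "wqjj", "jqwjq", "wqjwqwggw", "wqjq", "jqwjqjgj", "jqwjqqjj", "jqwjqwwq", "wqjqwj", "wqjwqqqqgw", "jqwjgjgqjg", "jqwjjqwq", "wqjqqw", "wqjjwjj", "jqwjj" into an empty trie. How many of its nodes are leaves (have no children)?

A leaf is a node with no children — equivalently, the end of a word that is not a proper prefix of any other stored word.
Those words: "jqwjgjgqjg", "jqwjjqwq", "jqwjqjgj", "jqwjqqjj", "jqwjqwwq", "wqjjwjj", "wqjqjw", "wqjqqw", "wqjqwj", "wqjwqqqqgw", "wqjwqwggw"
Leaf count: 11

11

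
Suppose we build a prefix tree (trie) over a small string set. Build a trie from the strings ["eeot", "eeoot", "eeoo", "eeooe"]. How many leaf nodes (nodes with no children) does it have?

A leaf is a node with no children — equivalently, the end of a word that is not a proper prefix of any other stored word.
Those words: "eeooe", "eeoot", "eeot"
Leaf count: 3

3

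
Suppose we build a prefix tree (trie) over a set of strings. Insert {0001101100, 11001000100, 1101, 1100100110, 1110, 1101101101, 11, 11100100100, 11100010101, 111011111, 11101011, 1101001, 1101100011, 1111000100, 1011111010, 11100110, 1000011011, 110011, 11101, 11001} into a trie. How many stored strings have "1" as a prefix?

19

Walk to "1"; the words in its subtree are exactly those with that prefix.
Words under "1": 1000011011, 1011111010, 11, 11001, 11001000100, 1100100110, 110011, 1101, 1101001, 1101100011, 1101101101, 1110, 11100010101, 11100100100, 11100110, 11101, 11101011, 111011111, 1111000100
Count: 19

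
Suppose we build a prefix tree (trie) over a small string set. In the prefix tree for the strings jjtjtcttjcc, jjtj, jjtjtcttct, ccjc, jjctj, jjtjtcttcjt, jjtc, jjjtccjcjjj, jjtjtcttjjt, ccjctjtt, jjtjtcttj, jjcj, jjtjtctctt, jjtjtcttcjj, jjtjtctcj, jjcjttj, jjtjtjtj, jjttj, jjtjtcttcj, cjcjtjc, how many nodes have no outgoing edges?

15

Leaves are exactly the stored words that no other stored word extends.
Those words: "ccjctjtt", "cjcjtjc", "jjcjttj", "jjctj", "jjjtccjcjjj", "jjtc", "jjtjtctcj", "jjtjtctctt", "jjtjtcttcjj", "jjtjtcttcjt", "jjtjtcttct", "jjtjtcttjcc", "jjtjtcttjjt", "jjtjtjtj", "jjttj"
Leaf count: 15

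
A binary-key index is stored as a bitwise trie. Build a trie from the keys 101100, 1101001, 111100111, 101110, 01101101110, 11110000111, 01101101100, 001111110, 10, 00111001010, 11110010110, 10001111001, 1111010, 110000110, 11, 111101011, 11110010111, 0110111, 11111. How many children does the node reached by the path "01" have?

The children of the "01" node are the distinct next characters among strings starting with "01".
Characters that immediately follow "01" among the stored strings: {1}.
That node has 1 child edge.

1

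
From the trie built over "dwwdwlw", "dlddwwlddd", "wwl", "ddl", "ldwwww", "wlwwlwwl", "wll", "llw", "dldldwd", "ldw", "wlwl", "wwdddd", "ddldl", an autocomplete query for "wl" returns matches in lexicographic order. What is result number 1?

DFS of the "wl" subtree visits, in order: "wll", "wlwl", "wlwwlwwl"
Position 1: wll

wll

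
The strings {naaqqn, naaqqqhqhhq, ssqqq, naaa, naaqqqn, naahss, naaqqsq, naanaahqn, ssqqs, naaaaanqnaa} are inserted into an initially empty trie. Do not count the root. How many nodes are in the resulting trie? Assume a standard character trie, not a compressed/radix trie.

Trie structure (* marks end of a word):
(root)
├─ n
│  └─ a
│     └─ a
│        ├─ a *
│        │  └─ a
│        │     └─ a
│        │        └─ n
│        │           └─ q
│        │              └─ n
│        │                 └─ a
│        │                    └─ a *
│        ├─ h
│        │  └─ s
│        │     └─ s *
│        ├─ n
│        │  └─ a
│        │     └─ a
│        │        └─ h
│        │           └─ q
│        │              └─ n *
│        └─ q
│           └─ q
│              ├─ n *
│              ├─ q
│              │  ├─ h
│              │  │  └─ q
│              │  │     └─ h
│              │  │        └─ h
│              │  │           └─ q *
│              │  └─ n *
│              └─ s
│                 └─ q *
└─ s
   └─ s
      └─ q
         └─ q
            ├─ q *
            └─ s *
Counting every labelled node above: 38.

38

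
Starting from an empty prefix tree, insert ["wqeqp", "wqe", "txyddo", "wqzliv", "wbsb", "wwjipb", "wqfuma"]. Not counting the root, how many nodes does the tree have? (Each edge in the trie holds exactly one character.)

27

Count nodes per top-level branch (shared prefixes stored once):
  't'-branch (txyddo): 6 nodes
  'w'-branch (wbsb, wqe, wqeqp, wqfuma, wqzliv, wwjipb): 21 nodes
Sum: 27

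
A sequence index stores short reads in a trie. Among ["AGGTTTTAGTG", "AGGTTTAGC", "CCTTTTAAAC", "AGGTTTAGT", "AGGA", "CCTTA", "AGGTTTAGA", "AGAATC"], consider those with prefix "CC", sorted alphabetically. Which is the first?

DFS of the "CC" subtree visits, in order: "CCTTA", "CCTTTTAAAC"
Position 1: CCTTA

CCTTA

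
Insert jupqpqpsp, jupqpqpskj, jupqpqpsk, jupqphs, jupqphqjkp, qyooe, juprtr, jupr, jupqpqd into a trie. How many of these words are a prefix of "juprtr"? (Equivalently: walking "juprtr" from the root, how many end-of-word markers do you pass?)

Traverse "juprtr" character by character; count nodes along the way that are marked as word ends.
Prefixes of the query that are stored words: "jupr", "juprtr"
Count: 2

2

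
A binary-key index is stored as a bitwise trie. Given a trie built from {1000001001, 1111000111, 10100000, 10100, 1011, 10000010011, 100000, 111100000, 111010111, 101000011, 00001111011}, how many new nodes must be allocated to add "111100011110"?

The longest prefix of "111100011110" already in the trie is "1111000111" (length 10).
Each of the 2 remaining characters creates one node.

2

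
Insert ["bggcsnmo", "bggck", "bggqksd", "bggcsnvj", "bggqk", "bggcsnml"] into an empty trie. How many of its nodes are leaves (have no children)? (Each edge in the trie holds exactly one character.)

Leaves are exactly the stored words that no other stored word extends.
Those words: "bggck", "bggcsnml", "bggcsnmo", "bggcsnvj", "bggqksd"
Leaf count: 5

5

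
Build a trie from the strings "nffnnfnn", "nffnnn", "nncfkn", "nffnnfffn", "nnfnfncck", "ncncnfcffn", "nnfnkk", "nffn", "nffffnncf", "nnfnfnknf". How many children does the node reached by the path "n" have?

3

Follow the path "n" to its node, then look at its outgoing edges.
Distinct next characters after "n": c, f, n.
That node has 3 child edges.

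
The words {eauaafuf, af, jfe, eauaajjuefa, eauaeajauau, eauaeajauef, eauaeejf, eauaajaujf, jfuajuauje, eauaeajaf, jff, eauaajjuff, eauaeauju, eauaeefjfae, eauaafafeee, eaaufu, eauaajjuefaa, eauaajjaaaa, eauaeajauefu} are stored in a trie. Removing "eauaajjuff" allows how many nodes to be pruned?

2

A node on "eauaajjuff"'s path can go only if nothing else ends at it or branches off below it.
The suffix "ff" (2 nodes) is used only by "eauaajjuff"; the node for "eauaajju" still has the child "e", so pruning stops there.
Nodes removed: 2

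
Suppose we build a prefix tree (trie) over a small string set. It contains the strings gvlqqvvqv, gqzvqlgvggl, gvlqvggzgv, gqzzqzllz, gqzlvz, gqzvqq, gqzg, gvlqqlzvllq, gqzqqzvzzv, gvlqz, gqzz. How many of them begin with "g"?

11

Walk to "g"; the words in its subtree are exactly those with that prefix.
Matches: "gqzg", "gqzlvz", "gqzqqzvzzv", "gqzvqlgvggl", "gqzvqq", "gqzz", "gqzzqzllz", "gvlqqlzvllq", "gvlqqvvqv", "gvlqvggzgv", "gvlqz"
Count: 11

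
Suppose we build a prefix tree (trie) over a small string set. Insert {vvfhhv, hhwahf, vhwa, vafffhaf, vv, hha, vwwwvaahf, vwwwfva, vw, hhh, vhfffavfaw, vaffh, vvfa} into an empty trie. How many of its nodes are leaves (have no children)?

A leaf is a node with no children — equivalently, the end of a word that is not a proper prefix of any other stored word.
Those words: "hha", "hhh", "hhwahf", "vafffhaf", "vaffh", "vhfffavfaw", "vhwa", "vvfa", "vvfhhv", "vwwwfva", "vwwwvaahf"
Leaf count: 11

11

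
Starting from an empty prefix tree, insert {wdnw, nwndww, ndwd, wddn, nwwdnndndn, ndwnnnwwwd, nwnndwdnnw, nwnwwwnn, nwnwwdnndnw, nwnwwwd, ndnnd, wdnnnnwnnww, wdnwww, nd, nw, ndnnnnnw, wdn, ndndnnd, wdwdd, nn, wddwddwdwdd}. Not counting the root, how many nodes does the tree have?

Trace insertions, counting only characters that open a new branch:
  "wdnw" → 4 new (w, d, n, w)
  "nwndww" → 6 new (n, w, n, d, w, w)
  "ndwd" → prefix "n" already present; 3 new (d, w, d)
  "wddn" → prefix "wd" already present; 2 new (d, n)
  "nwwdnndndn" → prefix "nw" already present; 8 new (w, d, n, n, d, n, d, n)
  "ndwnnnwwwd" → prefix "ndw" already present; 7 new (n, n, n, w, w, w, d)
  "nwnndwdnnw" → prefix "nwn" already present; 7 new (n, d, w, d, n, n, w)
  "nwnwwwnn" → prefix "nwn" already present; 5 new (w, w, w, n, n)
  "nwnwwdnndnw" → prefix "nwnww" already present; 6 new (d, n, n, d, n, w)
  "nwnwwwd" → prefix "nwnwww" already present; 1 new (d)
  "ndnnd" → prefix "nd" already present; 3 new (n, n, d)
  "wdnnnnwnnww" → prefix "wdn" already present; 8 new (n, n, n, w, n, n, w, w)
  "wdnwww" → prefix "wdnw" already present; 2 new (w, w)
  "nd" → prefix "nd" already present; 0 new (none)
  "nw" → prefix "nw" already present; 0 new (none)
  "ndnnnnnw" → prefix "ndnn" already present; 4 new (n, n, n, w)
  "wdn" → prefix "wdn" already present; 0 new (none)
  "ndndnnd" → prefix "ndn" already present; 4 new (d, n, n, d)
  "wdwdd" → prefix "wd" already present; 3 new (w, d, d)
  "nn" → prefix "n" already present; 1 new (n)
  "wddwddwdwdd" → prefix "wdd" already present; 8 new (w, d, d, w, d, w, d, d)
Total nodes = 4 + 6 + 3 + 2 + 8 + 7 + 7 + 5 + 6 + 1 + 3 + 8 + 2 + 0 + 0 + 4 + 0 + 4 + 3 + 1 + 8 = 82

82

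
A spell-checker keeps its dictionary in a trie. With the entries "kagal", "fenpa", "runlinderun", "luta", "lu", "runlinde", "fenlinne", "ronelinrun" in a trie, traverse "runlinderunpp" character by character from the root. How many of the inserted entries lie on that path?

Walk "runlinderunpp" from the root; an end-of-word marker is hit whenever a stored word is a prefix of "runlinderunpp".
Prefixes of the query that are stored words: "runlinde", "runlinderun"
Count: 2

2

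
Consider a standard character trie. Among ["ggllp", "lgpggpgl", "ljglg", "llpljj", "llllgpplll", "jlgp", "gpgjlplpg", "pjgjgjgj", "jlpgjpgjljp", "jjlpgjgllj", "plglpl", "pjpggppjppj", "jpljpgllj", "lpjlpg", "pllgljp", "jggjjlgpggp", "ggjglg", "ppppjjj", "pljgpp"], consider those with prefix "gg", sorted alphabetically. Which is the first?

Words with prefix "gg", in lexicographic order: "ggjglg", "ggllp"
Position 1: ggjglg

ggjglg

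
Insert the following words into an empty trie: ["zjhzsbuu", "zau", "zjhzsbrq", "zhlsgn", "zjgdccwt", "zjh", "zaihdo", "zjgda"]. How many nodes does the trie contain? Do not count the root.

28

Trace insertions, counting only characters that open a new branch:
  "zjhzsbuu" → 8 new (z, j, h, z, s, b, u, u)
  "zau" → prefix "z" already present; 2 new (a, u)
  "zjhzsbrq" → prefix "zjhzsb" already present; 2 new (r, q)
  "zhlsgn" → prefix "z" already present; 5 new (h, l, s, g, n)
  "zjgdccwt" → prefix "zj" already present; 6 new (g, d, c, c, w, t)
  "zjh" → prefix "zjh" already present; 0 new (none)
  "zaihdo" → prefix "za" already present; 4 new (i, h, d, o)
  "zjgda" → prefix "zjgd" already present; 1 new (a)
Total nodes = 8 + 2 + 2 + 5 + 6 + 0 + 4 + 1 = 28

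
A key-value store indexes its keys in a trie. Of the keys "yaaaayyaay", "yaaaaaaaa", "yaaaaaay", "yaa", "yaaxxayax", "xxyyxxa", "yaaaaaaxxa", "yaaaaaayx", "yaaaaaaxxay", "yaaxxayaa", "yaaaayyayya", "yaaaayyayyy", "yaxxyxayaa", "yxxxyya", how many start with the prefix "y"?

13

Filter for entries beginning with "y":
Matches: "yaa", "yaaaaaaaa", "yaaaaaaxxa", "yaaaaaaxxay", "yaaaaaay", "yaaaaaayx", "yaaaayyaay", "yaaaayyayya", "yaaaayyayyy", "yaaxxayaa", "yaaxxayax", "yaxxyxayaa", "yxxxyya"
Count: 13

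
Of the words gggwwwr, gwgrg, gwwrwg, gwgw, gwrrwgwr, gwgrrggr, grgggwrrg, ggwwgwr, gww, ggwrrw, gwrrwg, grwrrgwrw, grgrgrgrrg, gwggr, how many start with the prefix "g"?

14

Walk to "g"; the words in its subtree are exactly those with that prefix.
Matches: "gggwwwr", "ggwrrw", "ggwwgwr", "grgggwrrg", "grgrgrgrrg", "grwrrgwrw", "gwggr", "gwgrg", "gwgrrggr", "gwgw", "gwrrwg", "gwrrwgwr", "gww", "gwwrwg"
Count: 14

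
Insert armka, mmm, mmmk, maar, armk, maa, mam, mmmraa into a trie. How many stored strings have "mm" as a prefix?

3

Walk to "mm"; the words in its subtree are exactly those with that prefix.
Words under "mm": mmm, mmmk, mmmraa
Count: 3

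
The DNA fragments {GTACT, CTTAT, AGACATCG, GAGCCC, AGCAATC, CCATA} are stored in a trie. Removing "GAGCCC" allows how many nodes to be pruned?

After clearing the end-marker at "GAGCCC", prune upward until reaching a node still needed by another word.
The suffix "AGCCC" (5 nodes) is used only by "GAGCCC"; the node for "G" still has the child "T", so pruning stops there.
Nodes removed: 5

5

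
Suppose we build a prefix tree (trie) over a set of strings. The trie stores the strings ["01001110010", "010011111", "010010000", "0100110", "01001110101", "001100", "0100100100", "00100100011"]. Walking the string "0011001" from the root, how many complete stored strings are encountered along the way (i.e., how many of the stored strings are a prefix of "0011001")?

1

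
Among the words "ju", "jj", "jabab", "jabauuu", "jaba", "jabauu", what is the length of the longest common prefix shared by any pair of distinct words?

6

The deepest shared node is where two words last agree before diverging.
"jabauu" and "jabauuu" agree on "jabauu" (6 characters) before diverging; nothing deeper is shared.
Longest shared-prefix length: 6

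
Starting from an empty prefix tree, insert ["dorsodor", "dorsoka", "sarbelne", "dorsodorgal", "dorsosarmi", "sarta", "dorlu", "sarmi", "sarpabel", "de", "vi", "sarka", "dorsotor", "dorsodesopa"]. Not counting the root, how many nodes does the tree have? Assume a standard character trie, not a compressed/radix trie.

Insert word by word; a character creates a node only if that edge doesn't already exist:
  "dorsodor" → 8 new (d, o, r, s, o, d, o, r)
  "dorsoka" → prefix "dorso" already present; 2 new (k, a)
  "sarbelne" → 8 new (s, a, r, b, e, l, n, e)
  "dorsodorgal" → prefix "dorsodor" already present; 3 new (g, a, l)
  "dorsosarmi" → prefix "dorso" already present; 5 new (s, a, r, m, i)
  "sarta" → prefix "sar" already present; 2 new (t, a)
  "dorlu" → prefix "dor" already present; 2 new (l, u)
  "sarmi" → prefix "sar" already present; 2 new (m, i)
  "sarpabel" → prefix "sar" already present; 5 new (p, a, b, e, l)
  "de" → prefix "d" already present; 1 new (e)
  "vi" → 2 new (v, i)
  "sarka" → prefix "sar" already present; 2 new (k, a)
  "dorsotor" → prefix "dorso" already present; 3 new (t, o, r)
  "dorsodesopa" → prefix "dorsod" already present; 5 new (e, s, o, p, a)
Total nodes = 8 + 2 + 8 + 3 + 5 + 2 + 2 + 2 + 5 + 1 + 2 + 2 + 3 + 5 = 50

50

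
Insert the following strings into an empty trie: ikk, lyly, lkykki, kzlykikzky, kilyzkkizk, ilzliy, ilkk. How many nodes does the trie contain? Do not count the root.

38

For each word, the new-node count is its length minus the longest prefix already in the trie:
  "ikk" → 3 new (i, k, k)
  "lyly" → 4 new (l, y, l, y)
  "lkykki" → prefix "l" already present; 5 new (k, y, k, k, i)
  "kzlykikzky" → 10 new (k, z, l, y, k, i, k, z, k, y)
  "kilyzkkizk" → prefix "k" already present; 9 new (i, l, y, z, k, k, i, z, k)
  "ilzliy" → prefix "i" already present; 5 new (l, z, l, i, y)
  "ilkk" → prefix "il" already present; 2 new (k, k)
Total nodes = 3 + 4 + 5 + 10 + 9 + 5 + 2 = 38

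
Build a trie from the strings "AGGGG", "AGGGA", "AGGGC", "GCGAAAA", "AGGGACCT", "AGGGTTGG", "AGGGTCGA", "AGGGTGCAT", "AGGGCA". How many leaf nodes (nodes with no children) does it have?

Leaves are exactly the stored words that no other stored word extends.
Those words: "AGGGACCT", "AGGGCA", "AGGGG", "AGGGTCGA", "AGGGTGCAT", "AGGGTTGG", "GCGAAAA"
Leaf count: 7

7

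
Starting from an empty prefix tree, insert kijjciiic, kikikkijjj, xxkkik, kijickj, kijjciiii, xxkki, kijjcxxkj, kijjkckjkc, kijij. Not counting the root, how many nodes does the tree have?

Count nodes per top-level branch (shared prefixes stored once):
  'k'-branch (kijickj, kijij, kijjciiic, kijjciiii, kijjcxxkj, kijjkckjkc, kikikkijjj): 33 nodes
  'x'-branch (xxkki, xxkkik): 6 nodes
Sum: 39

39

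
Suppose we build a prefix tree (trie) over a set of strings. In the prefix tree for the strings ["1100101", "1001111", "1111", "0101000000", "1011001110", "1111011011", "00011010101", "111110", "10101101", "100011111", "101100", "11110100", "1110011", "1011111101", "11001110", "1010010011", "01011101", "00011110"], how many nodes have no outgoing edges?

16

A leaf is a node with no children — equivalently, the end of a word that is not a proper prefix of any other stored word.
Those words: "00011010101", "00011110", "0101000000", "01011101", "100011111", "1001111", "1010010011", "10101101", "1011001110", "1011111101", "1100101", "11001110", "1110011", "11110100", "1111011011", "111110"
Leaf count: 16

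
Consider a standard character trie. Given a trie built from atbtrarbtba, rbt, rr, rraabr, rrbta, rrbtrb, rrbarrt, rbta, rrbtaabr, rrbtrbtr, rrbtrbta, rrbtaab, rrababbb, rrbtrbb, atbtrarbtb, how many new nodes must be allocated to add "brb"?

No existing word starts with "b", so every character of "brb" needs a new node.
3 − 0 = 3 new nodes.

3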